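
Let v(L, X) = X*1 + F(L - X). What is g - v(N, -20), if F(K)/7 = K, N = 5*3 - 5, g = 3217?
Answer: 3027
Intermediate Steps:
N = 10 (N = 15 - 5 = 10)
F(K) = 7*K
v(L, X) = -6*X + 7*L (v(L, X) = X*1 + 7*(L - X) = X + (-7*X + 7*L) = -6*X + 7*L)
g - v(N, -20) = 3217 - (-6*(-20) + 7*10) = 3217 - (120 + 70) = 3217 - 1*190 = 3217 - 190 = 3027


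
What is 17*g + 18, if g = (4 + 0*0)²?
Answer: 290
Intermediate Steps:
g = 16 (g = (4 + 0)² = 4² = 16)
17*g + 18 = 17*16 + 18 = 272 + 18 = 290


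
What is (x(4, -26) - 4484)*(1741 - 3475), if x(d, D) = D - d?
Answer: 7827276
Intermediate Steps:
(x(4, -26) - 4484)*(1741 - 3475) = ((-26 - 1*4) - 4484)*(1741 - 3475) = ((-26 - 4) - 4484)*(-1734) = (-30 - 4484)*(-1734) = -4514*(-1734) = 7827276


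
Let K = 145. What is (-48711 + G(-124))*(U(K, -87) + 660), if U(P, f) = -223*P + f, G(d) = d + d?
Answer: 1555035758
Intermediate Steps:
G(d) = 2*d
U(P, f) = f - 223*P
(-48711 + G(-124))*(U(K, -87) + 660) = (-48711 + 2*(-124))*((-87 - 223*145) + 660) = (-48711 - 248)*((-87 - 32335) + 660) = -48959*(-32422 + 660) = -48959*(-31762) = 1555035758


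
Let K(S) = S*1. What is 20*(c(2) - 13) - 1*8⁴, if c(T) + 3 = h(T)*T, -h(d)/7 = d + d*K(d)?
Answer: -6096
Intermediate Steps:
K(S) = S
h(d) = -7*d - 7*d² (h(d) = -7*(d + d*d) = -7*(d + d²) = -7*d - 7*d²)
c(T) = -3 - 7*T²*(1 + T) (c(T) = -3 + (-7*T*(1 + T))*T = -3 - 7*T²*(1 + T))
20*(c(2) - 13) - 1*8⁴ = 20*((-3 - 7*2²*(1 + 2)) - 13) - 1*8⁴ = 20*((-3 - 7*4*3) - 13) - 1*4096 = 20*((-3 - 84) - 13) - 4096 = 20*(-87 - 13) - 4096 = 20*(-100) - 4096 = -2000 - 4096 = -6096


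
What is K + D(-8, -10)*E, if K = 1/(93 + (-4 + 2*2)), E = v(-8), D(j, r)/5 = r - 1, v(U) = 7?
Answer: -35804/93 ≈ -384.99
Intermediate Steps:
D(j, r) = -5 + 5*r (D(j, r) = 5*(r - 1) = 5*(-1 + r) = -5 + 5*r)
E = 7
K = 1/93 (K = 1/(93 + (-4 + 4)) = 1/(93 + 0) = 1/93 ≈ 0.010753)
K + D(-8, -10)*E = 1/93 + (-5 + 5*(-10))*7 = 1/93 + (-5 - 50)*7 = 1/93 - 55*7 = 1/93 - 385 = -35804/93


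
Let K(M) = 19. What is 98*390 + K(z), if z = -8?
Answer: 38239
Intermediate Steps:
98*390 + K(z) = 98*390 + 19 = 38220 + 19 = 38239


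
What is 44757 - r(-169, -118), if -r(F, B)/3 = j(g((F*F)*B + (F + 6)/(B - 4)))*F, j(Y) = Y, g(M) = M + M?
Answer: 208462874628/61 ≈ 3.4174e+9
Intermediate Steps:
g(M) = 2*M
r(F, B) = -3*F*(2*B*F² + 2*(6 + F)/(-4 + B)) (r(F, B) = -3*2*((F*F)*B + (F + 6)/(B - 4))*F = -3*2*(F²*B + (6 + F)/(-4 + B))*F = -3*2*(B*F² + (6 + F)/(-4 + B))*F = -3*(2*B*F² + 2*(6 + F)/(-4 + B))*F = -3*F*(2*B*F² + 2*(6 + F)/(-4 + B)))
44757 - r(-169, -118) = 44757 - (-6)*(-169)*(6 - 169 - 118*(-169)²*(-4 - 118))/(-4 - 118) = 44757 - (-6)*(-169)*(6 - 169 - 118*28561*(-122))/(-122) = 44757 - (-6)*(-169)*(-1)*(6 - 169 + 411164156)/122 = 44757 - (-6)*(-169)*(-1)*411163993/122 = 44757 - 1*(-208460144451/61) = 44757 + 208460144451/61 = 208462874628/61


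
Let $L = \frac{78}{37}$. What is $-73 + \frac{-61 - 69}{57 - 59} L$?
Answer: $\frac{2369}{37} \approx 64.027$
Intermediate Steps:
$L = \frac{78}{37}$ ($L = 78 \cdot \frac{1}{37} = \frac{78}{37} \approx 2.1081$)
$-73 + \frac{-61 - 69}{57 - 59} L = -73 + \frac{-61 - 69}{57 - 59} \cdot \frac{78}{37} = -73 + - \frac{130}{-2} \cdot \frac{78}{37} = -73 + \left(-130\right) \left(- \frac{1}{2}\right) \frac{78}{37} = -73 + 65 \cdot \frac{78}{37} = -73 + \frac{5070}{37} = \frac{2369}{37}$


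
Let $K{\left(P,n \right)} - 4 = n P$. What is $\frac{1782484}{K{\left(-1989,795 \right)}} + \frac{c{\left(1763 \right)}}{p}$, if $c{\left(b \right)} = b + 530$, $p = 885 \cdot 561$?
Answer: $- \frac{881350760197}{785067402735} \approx -1.1226$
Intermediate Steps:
$K{\left(P,n \right)} = 4 + P n$ ($K{\left(P,n \right)} = 4 + n P = 4 + P n$)
$p = 496485$
$c{\left(b \right)} = 530 + b$
$\frac{1782484}{K{\left(-1989,795 \right)}} + \frac{c{\left(1763 \right)}}{p} = \frac{1782484}{4 - 1581255} + \frac{530 + 1763}{496485} = \frac{1782484}{4 - 1581255} + 2293 \cdot \frac{1}{496485} = \frac{1782484}{-1581251} + \frac{2293}{496485} = 1782484 \left(- \frac{1}{1581251}\right) + \frac{2293}{496485} = - \frac{1782484}{1581251} + \frac{2293}{496485} = - \frac{881350760197}{785067402735}$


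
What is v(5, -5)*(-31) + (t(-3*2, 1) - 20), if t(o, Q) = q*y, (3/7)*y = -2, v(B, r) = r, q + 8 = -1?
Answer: 177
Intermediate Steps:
q = -9 (q = -8 - 1 = -9)
y = -14/3 (y = (7/3)*(-2) = -14/3 ≈ -4.6667)
t(o, Q) = 42 (t(o, Q) = -9*(-14/3) = 42)
v(5, -5)*(-31) + (t(-3*2, 1) - 20) = -5*(-31) + (42 - 20) = 155 + 22 = 177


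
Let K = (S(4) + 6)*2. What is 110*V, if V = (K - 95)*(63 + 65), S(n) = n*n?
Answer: -718080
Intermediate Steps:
S(n) = n²
K = 44 (K = (4² + 6)*2 = (16 + 6)*2 = 22*2 = 44)
V = -6528 (V = (44 - 95)*(63 + 65) = -51*128 = -6528)
110*V = 110*(-6528) = -718080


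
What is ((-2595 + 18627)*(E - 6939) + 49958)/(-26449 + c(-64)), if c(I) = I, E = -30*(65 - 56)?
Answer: 115524730/26513 ≈ 4357.3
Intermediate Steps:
E = -270 (E = -30*9 = -270)
((-2595 + 18627)*(E - 6939) + 49958)/(-26449 + c(-64)) = ((-2595 + 18627)*(-270 - 6939) + 49958)/(-26449 - 64) = (16032*(-7209) + 49958)/(-26513) = (-115574688 + 49958)*(-1/26513) = -115524730*(-1/26513) = 115524730/26513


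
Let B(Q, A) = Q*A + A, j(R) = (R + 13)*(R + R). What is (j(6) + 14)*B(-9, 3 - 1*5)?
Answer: 3872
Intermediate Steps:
j(R) = 2*R*(13 + R) (j(R) = (13 + R)*(2*R) = 2*R*(13 + R))
B(Q, A) = A + A*Q (B(Q, A) = A*Q + A = A + A*Q)
(j(6) + 14)*B(-9, 3 - 1*5) = (2*6*(13 + 6) + 14)*((3 - 1*5)*(1 - 9)) = (2*6*19 + 14)*((3 - 5)*(-8)) = (228 + 14)*(-2*(-8)) = 242*16 = 3872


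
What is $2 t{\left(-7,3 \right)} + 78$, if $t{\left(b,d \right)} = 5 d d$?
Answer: $168$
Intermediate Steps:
$t{\left(b,d \right)} = 5 d^{2}$
$2 t{\left(-7,3 \right)} + 78 = 2 \cdot 5 \cdot 3^{2} + 78 = 2 \cdot 5 \cdot 9 + 78 = 2 \cdot 45 + 78 = 90 + 78 = 168$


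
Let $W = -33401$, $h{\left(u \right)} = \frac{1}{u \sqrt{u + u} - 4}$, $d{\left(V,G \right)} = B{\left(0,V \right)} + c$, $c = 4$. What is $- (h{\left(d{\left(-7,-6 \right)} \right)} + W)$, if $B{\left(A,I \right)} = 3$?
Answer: $\frac{11189333}{335} - \frac{7 \sqrt{14}}{670} \approx 33401.0$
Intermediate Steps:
$d{\left(V,G \right)} = 7$ ($d{\left(V,G \right)} = 3 + 4 = 7$)
$h{\left(u \right)} = \frac{1}{-4 + \sqrt{2} u^{\frac{3}{2}}}$ ($h{\left(u \right)} = \frac{1}{u \sqrt{2 u} - 4} = \frac{1}{u \sqrt{2} \sqrt{u} - 4} = \frac{1}{\sqrt{2} u^{\frac{3}{2}} - 4} = \frac{1}{-4 + \sqrt{2} u^{\frac{3}{2}}}$)
$- (h{\left(d{\left(-7,-6 \right)} \right)} + W) = - (\frac{1}{-4 + \sqrt{2} \cdot 7^{\frac{3}{2}}} - 33401) = - (\frac{1}{-4 + \sqrt{2} \cdot 7 \sqrt{7}} - 33401) = - (\frac{1}{-4 + 7 \sqrt{14}} - 33401) = - (-33401 + \frac{1}{-4 + 7 \sqrt{14}}) = 33401 - \frac{1}{-4 + 7 \sqrt{14}}$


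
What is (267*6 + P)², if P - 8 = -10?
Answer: 2560000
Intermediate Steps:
P = -2 (P = 8 - 10 = -2)
(267*6 + P)² = (267*6 - 2)² = (1602 - 2)² = 1600² = 2560000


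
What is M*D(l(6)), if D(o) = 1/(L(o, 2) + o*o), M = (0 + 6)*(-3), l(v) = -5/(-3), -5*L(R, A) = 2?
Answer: -810/107 ≈ -7.5701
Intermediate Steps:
L(R, A) = -2/5 (L(R, A) = -1/5*2 = -2/5)
l(v) = 5/3 (l(v) = -5*(-1/3) = 5/3)
M = -18 (M = 6*(-3) = -18)
D(o) = 1/(-2/5 + o**2) (D(o) = 1/(-2/5 + o*o) = 1/(-2/5 + o**2))
M*D(l(6)) = -90/(-2 + 5*(5/3)**2) = -90/(-2 + 5*(25/9)) = -90/(-2 + 125/9) = -90/107/9 = -90*9/107 = -18*45/107 = -810/107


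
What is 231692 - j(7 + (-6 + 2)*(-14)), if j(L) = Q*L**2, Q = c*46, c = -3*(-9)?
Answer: -4697806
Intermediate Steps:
c = 27
Q = 1242 (Q = 27*46 = 1242)
j(L) = 1242*L**2
231692 - j(7 + (-6 + 2)*(-14)) = 231692 - 1242*(7 + (-6 + 2)*(-14))**2 = 231692 - 1242*(7 - 4*(-14))**2 = 231692 - 1242*(7 + 56)**2 = 231692 - 1242*63**2 = 231692 - 1242*3969 = 231692 - 1*4929498 = 231692 - 4929498 = -4697806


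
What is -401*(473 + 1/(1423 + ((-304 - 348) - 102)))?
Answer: -126891638/669 ≈ -1.8967e+5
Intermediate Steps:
-401*(473 + 1/(1423 + ((-304 - 348) - 102))) = -401*(473 + 1/(1423 + (-652 - 102))) = -401*(473 + 1/(1423 - 754)) = -401*(473 + 1/669) = -401*316438/669 = -126891638/669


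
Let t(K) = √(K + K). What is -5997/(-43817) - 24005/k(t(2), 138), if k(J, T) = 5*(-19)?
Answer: 210479360/832523 ≈ 252.82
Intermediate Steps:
t(K) = √2*√K (t(K) = √(2*K) = √2*√K)
k(J, T) = -95
-5997/(-43817) - 24005/k(t(2), 138) = -5997/(-43817) - 24005/(-95) = -5997*(-1/43817) - 24005*(-1/95) = 5997/43817 + 4801/19 = 210479360/832523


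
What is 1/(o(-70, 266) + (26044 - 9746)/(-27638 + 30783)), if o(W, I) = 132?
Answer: 3145/431438 ≈ 0.0072896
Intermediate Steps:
1/(o(-70, 266) + (26044 - 9746)/(-27638 + 30783)) = 1/(132 + (26044 - 9746)/(-27638 + 30783)) = 1/(132 + 16298/3145) = 1/(431438/3145) = 3145/431438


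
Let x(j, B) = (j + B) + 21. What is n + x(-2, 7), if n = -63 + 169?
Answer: 132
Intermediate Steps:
x(j, B) = 21 + B + j (x(j, B) = (B + j) + 21 = 21 + B + j)
n = 106
n + x(-2, 7) = 106 + (21 + 7 - 2) = 106 + 26 = 132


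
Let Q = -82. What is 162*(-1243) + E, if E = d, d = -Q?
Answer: -201284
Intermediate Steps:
d = 82 (d = -1*(-82) = 82)
E = 82
162*(-1243) + E = 162*(-1243) + 82 = -201366 + 82 = -201284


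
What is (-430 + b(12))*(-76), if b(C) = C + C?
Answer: 30856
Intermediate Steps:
b(C) = 2*C
(-430 + b(12))*(-76) = (-430 + 2*12)*(-76) = (-430 + 24)*(-76) = -406*(-76) = 30856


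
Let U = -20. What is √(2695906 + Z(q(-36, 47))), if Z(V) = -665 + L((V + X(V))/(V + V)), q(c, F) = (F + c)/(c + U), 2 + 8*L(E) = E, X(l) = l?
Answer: √43123854/4 ≈ 1641.7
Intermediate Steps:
L(E) = -¼ + E/8
q(c, F) = (F + c)/(-20 + c) (q(c, F) = (F + c)/(c - 20) = (F + c)/(-20 + c))
Z(V) = -5321/8 (Z(V) = -665 + (-¼ + ((V + V)/(V + V))/8) = -665 + (-¼ + ((2*V)/((2*V)))/8) = -665 + (-¼ + ((2*V)*(1/(2*V)))/8) = -665 + (-¼ + (⅛)*1) = -665 + (-¼ + ⅛) = -665 - ⅛ = -5321/8)
√(2695906 + Z(q(-36, 47))) = √(2695906 - 5321/8) = √(21561927/8) = √43123854/4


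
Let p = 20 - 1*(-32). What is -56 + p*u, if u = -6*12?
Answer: -3800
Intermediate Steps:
u = -72
p = 52 (p = 20 + 32 = 52)
-56 + p*u = -56 + 52*(-72) = -56 - 3744 = -3800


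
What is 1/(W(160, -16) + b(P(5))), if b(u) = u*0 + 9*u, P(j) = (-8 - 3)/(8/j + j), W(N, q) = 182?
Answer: 1/167 ≈ 0.0059880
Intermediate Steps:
P(j) = -11/(j + 8/j)
b(u) = 9*u (b(u) = 0 + 9*u = 9*u)
1/(W(160, -16) + b(P(5))) = 1/(182 + 9*(-11*5/(8 + 5²))) = 1/(182 + 9*(-11*5/(8 + 25))) = 1/(182 + 9*(-11*5/33)) = 1/(182 + 9*(-11*5*1/33)) = 1/(182 + 9*(-5/3)) = 1/(182 - 15) = 1/167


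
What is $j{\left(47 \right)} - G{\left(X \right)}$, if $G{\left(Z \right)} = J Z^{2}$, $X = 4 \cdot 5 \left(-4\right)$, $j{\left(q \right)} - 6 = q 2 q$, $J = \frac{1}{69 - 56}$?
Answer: $\frac{51112}{13} \approx 3931.7$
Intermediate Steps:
$J = \frac{1}{13} \approx 0.076923$
$j{\left(q \right)} = 6 + 2 q^{2}$ ($j{\left(q \right)} = 6 + q 2 q = 6 + 2 q q = 6 + 2 q^{2}$)
$X = -80$ ($X = 20 \left(-4\right) = -80$)
$G{\left(Z \right)} = \frac{Z^{2}}{13}$
$j{\left(47 \right)} - G{\left(X \right)} = \left(6 + 2 \cdot 47^{2}\right) - \frac{\left(-80\right)^{2}}{13} = \left(6 + 2 \cdot 2209\right) - \frac{1}{13} \cdot 6400 = \left(6 + 4418\right) - \frac{6400}{13} = 4424 - \frac{6400}{13} = \frac{51112}{13}$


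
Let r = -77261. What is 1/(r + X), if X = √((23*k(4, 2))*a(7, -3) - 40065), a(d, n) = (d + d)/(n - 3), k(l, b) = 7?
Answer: -231783/17907907685 - I*√363966/17907907685 ≈ -1.2943e-5 - 3.3689e-8*I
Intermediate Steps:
a(d, n) = 2*d/(-3 + n) (a(d, n) = (2*d)/(-3 + n) = 2*d/(-3 + n))
X = I*√363966/3 (X = √((23*7)*(2*7/(-3 - 3)) - 40065) = √(161*(2*7/(-6)) - 40065) = √(161*(2*7*(-⅙)) - 40065) = √(161*(-7/3) - 40065) = √(-1127/3 - 40065) = √(-121322/3) = I*√363966/3 ≈ 201.1*I)
1/(r + X) = 1/(-77261 + I*√363966/3)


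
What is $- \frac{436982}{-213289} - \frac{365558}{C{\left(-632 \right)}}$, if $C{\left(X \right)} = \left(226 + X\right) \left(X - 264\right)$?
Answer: $\frac{40497031885}{38794709632} \approx 1.0439$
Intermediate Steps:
$C{\left(X \right)} = \left(-264 + X\right) \left(226 + X\right)$ ($C{\left(X \right)} = \left(226 + X\right) \left(-264 + X\right) = \left(-264 + X\right) \left(226 + X\right)$)
$- \frac{436982}{-213289} - \frac{365558}{C{\left(-632 \right)}} = - \frac{436982}{-213289} - \frac{365558}{-59664 + \left(-632\right)^{2} - -24016} = \left(-436982\right) \left(- \frac{1}{213289}\right) - \frac{365558}{-59664 + 399424 + 24016} = \frac{436982}{213289} - \frac{365558}{363776} = \frac{436982}{213289} - \frac{182779}{181888} = \frac{40497031885}{38794709632}$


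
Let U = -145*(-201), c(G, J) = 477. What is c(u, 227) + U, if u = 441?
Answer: 29622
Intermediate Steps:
U = 29145
c(u, 227) + U = 477 + 29145 = 29622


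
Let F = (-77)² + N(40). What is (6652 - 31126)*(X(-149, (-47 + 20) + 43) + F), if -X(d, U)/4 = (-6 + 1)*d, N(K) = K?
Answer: -73152786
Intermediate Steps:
X(d, U) = 20*d (X(d, U) = -4*(-6 + 1)*d = -(-20)*d = 20*d)
F = 5969 (F = (-77)² + 40 = 5929 + 40 = 5969)
(6652 - 31126)*(X(-149, (-47 + 20) + 43) + F) = (6652 - 31126)*(20*(-149) + 5969) = -24474*(-2980 + 5969) = -24474*2989 = -73152786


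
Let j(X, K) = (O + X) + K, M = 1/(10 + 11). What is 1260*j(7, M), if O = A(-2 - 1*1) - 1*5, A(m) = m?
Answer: -1200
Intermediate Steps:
O = -8 (O = (-2 - 1*1) - 1*5 = (-2 - 1) - 5 = -3 - 5 = -8)
M = 1/21 ≈ 0.047619
j(X, K) = -8 + K + X (j(X, K) = (-8 + X) + K = -8 + K + X)
1260*j(7, M) = 1260*(-8 + 1/21 + 7) = 1260*(-20/21) = -1200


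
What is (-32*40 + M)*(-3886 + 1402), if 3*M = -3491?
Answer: 6070068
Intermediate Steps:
M = -3491/3 (M = (⅓)*(-3491) = -3491/3 ≈ -1163.7)
(-32*40 + M)*(-3886 + 1402) = (-32*40 - 3491/3)*(-3886 + 1402) = (-1280 - 3491/3)*(-2484) = -7331/3*(-2484) = 6070068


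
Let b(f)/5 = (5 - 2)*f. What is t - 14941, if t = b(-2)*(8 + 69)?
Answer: -17251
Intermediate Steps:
b(f) = 15*f (b(f) = 5*((5 - 2)*f) = 5*(3*f) = 15*f)
t = -2310 (t = (15*(-2))*(8 + 69) = -30*77 = -2310)
t - 14941 = -2310 - 14941 = -17251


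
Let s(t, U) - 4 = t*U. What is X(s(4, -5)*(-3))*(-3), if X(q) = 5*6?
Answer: -90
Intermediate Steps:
s(t, U) = 4 + U*t (s(t, U) = 4 + t*U = 4 + U*t)
X(q) = 30
X(s(4, -5)*(-3))*(-3) = 30*(-3) = -90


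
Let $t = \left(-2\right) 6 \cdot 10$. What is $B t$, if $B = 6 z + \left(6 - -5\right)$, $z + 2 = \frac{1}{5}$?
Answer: $-24$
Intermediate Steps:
$z = - \frac{9}{5}$ ($z = -2 + \frac{1}{5} = - \frac{9}{5} \approx -1.8$)
$t = -120$ ($t = \left(-12\right) 10 = -120$)
$B = \frac{1}{5}$ ($B = 6 \left(- \frac{9}{5}\right) + \left(6 - -5\right) = - \frac{54}{5} + \left(6 + 5\right) = - \frac{54}{5} + 11 = \frac{1}{5} \approx 0.2$)
$B t = \frac{1}{5} \left(-120\right) = -24$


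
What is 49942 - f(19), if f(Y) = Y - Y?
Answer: 49942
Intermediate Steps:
f(Y) = 0
49942 - f(19) = 49942 - 1*0 = 49942 + 0 = 49942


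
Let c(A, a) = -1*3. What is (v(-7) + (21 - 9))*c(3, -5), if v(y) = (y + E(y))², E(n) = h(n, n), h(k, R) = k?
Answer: -624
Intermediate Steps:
E(n) = n
c(A, a) = -3
v(y) = 4*y² (v(y) = (y + y)² = (2*y)² = 4*y²)
(v(-7) + (21 - 9))*c(3, -5) = (4*(-7)² + (21 - 9))*(-3) = (4*49 + 12)*(-3) = (196 + 12)*(-3) = 208*(-3) = -624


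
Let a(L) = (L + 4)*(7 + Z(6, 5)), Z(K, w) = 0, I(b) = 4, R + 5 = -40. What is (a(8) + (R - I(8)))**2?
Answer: 1225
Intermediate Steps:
R = -45 (R = -5 - 40 = -45)
a(L) = 28 + 7*L (a(L) = (L + 4)*(7 + 0) = (4 + L)*7 = 28 + 7*L)
(a(8) + (R - I(8)))**2 = ((28 + 7*8) + (-45 - 1*4))**2 = ((28 + 56) + (-45 - 4))**2 = (84 - 49)**2 = 35**2 = 1225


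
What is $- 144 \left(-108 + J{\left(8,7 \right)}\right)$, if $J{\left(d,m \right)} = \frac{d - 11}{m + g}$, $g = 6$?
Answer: $\frac{202608}{13} \approx 15585.0$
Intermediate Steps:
$J{\left(d,m \right)} = \frac{-11 + d}{6 + m}$ ($J{\left(d,m \right)} = \frac{d - 11}{m + 6} = \frac{-11 + d}{6 + m}$)
$- 144 \left(-108 + J{\left(8,7 \right)}\right) = - 144 \left(-108 + \frac{-11 + 8}{6 + 7}\right) = - 144 \left(-108 + \frac{1}{13} \left(-3\right)\right) = - 144 \left(-108 - \frac{3}{13}\right) = \left(-144\right) \left(- \frac{1407}{13}\right) = \frac{202608}{13}$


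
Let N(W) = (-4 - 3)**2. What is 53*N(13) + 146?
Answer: 2743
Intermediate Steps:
N(W) = 49 (N(W) = (-7)**2 = 49)
53*N(13) + 146 = 53*49 + 146 = 2597 + 146 = 2743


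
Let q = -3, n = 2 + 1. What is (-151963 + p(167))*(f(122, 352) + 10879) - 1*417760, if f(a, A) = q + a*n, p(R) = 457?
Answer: -1703648212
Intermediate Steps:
n = 3
f(a, A) = -3 + 3*a (f(a, A) = -3 + a*3 = -3 + 3*a)
(-151963 + p(167))*(f(122, 352) + 10879) - 1*417760 = (-151963 + 457)*((-3 + 3*122) + 10879) - 1*417760 = -151506*((-3 + 366) + 10879) - 417760 = -151506*(363 + 10879) - 417760 = -151506*11242 - 417760 = -1703230452 - 417760 = -1703648212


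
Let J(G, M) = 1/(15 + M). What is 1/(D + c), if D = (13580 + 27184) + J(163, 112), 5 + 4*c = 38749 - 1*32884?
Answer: 127/5363084 ≈ 2.3680e-5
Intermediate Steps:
c = 1465 (c = -5/4 + (38749 - 1*32884)/4 = -5/4 + (38749 - 32884)/4 = -5/4 + (¼)*5865 = -5/4 + 5865/4 = 1465)
D = 5177029/127 (D = (13580 + 27184) + 1/(15 + 112) = 40764 + 1/127 = 5177029/127 ≈ 40764.)
1/(D + c) = 1/(5177029/127 + 1465) = 1/(5363084/127) = 127/5363084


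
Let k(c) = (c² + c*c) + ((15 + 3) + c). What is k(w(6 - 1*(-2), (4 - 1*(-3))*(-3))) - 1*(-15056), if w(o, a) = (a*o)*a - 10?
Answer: 24771240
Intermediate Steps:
w(o, a) = -10 + o*a² (w(o, a) = o*a² - 10 = -10 + o*a²)
k(c) = 18 + c + 2*c² (k(c) = (c² + c²) + (18 + c) = 2*c² + (18 + c) = 18 + c + 2*c²)
k(w(6 - 1*(-2), (4 - 1*(-3))*(-3))) - 1*(-15056) = (18 + (-10 + (6 - 1*(-2))*((4 - 1*(-3))*(-3))²) + 2*(-10 + (6 - 1*(-2))*((4 - 1*(-3))*(-3))²)²) - 1*(-15056) = (18 + (-10 + (6 + 2)*((4 + 3)*(-3))²) + 2*(-10 + (6 + 2)*((4 + 3)*(-3))²)²) + 15056 = (18 + (-10 + 8*(7*(-3))²) + 2*(-10 + 8*(7*(-3))²)²) + 15056 = (18 + (-10 + 8*(-21)²) + 2*(-10 + 8*(-21)²)²) + 15056 = (18 + (-10 + 8*441) + 2*(-10 + 8*441)²) + 15056 = (18 + (-10 + 3528) + 2*(-10 + 3528)²) + 15056 = (18 + 3518 + 2*3518²) + 15056 = (18 + 3518 + 2*12376324) + 15056 = (18 + 3518 + 24752648) + 15056 = 24756184 + 15056 = 24771240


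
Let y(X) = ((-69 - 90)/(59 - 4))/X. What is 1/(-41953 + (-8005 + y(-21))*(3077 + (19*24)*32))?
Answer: -385/54469748273 ≈ -7.0681e-9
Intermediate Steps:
y(X) = -159/(55*X) (y(X) = (-159/55)/X = (-159*1/55)/X = -159/(55*X))
1/(-41953 + (-8005 + y(-21))*(3077 + (19*24)*32)) = 1/(-41953 + (-8005 - 159/55/(-21))*(3077 + (19*24)*32)) = 1/(-41953 + (-8005 - 159/55*(-1/21))*(3077 + 456*32)) = 1/(-41953 + (-8005 + 53/385)*(3077 + 14592)) = 1/(-41953 - 3081872/385*17669) = 1/(-41953 - 54453596368/385) = 1/(-54469748273/385) = -385/54469748273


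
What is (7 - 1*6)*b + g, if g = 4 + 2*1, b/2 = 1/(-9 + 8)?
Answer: 4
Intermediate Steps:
b = -2 (b = 2/(-9 + 8) = 2/(-1) = 2*(-1) = -2)
g = 6 (g = 4 + 2 = 6)
(7 - 1*6)*b + g = (7 - 1*6)*(-2) + 6 = (7 - 6)*(-2) + 6 = 1*(-2) + 6 = -2 + 6 = 4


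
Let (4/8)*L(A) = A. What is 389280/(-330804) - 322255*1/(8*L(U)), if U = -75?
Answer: 589645039/2205360 ≈ 267.37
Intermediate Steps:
L(A) = 2*A
389280/(-330804) - 322255*1/(8*L(U)) = 389280/(-330804) - 322255/(8*(2*(-75))) = 389280*(-1/330804) - 322255/(8*(-150)) = -32440/27567 - 322255/(-1200) = -32440/27567 - 322255*(-1/1200) = -32440/27567 + 64451/240 = 589645039/2205360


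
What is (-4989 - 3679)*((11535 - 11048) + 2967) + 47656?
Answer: -29891616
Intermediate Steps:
(-4989 - 3679)*((11535 - 11048) + 2967) + 47656 = -8668*(487 + 2967) + 47656 = -8668*3454 + 47656 = -29939272 + 47656 = -29891616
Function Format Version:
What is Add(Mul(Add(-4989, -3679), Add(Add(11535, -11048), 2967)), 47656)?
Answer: -29891616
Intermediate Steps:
Add(Mul(Add(-4989, -3679), Add(Add(11535, -11048), 2967)), 47656) = Add(Mul(-8668, Add(487, 2967)), 47656) = Add(Mul(-8668, 3454), 47656) = Add(-29939272, 47656) = -29891616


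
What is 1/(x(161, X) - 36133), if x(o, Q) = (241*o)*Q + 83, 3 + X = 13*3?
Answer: 1/1360786 ≈ 7.3487e-7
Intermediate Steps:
X = 36 (X = -3 + 13*3 = -3 + 39 = 36)
x(o, Q) = 83 + 241*Q*o (x(o, Q) = 241*Q*o + 83 = 83 + 241*Q*o)
1/(x(161, X) - 36133) = 1/((83 + 241*36*161) - 36133) = 1/((83 + 1396836) - 36133) = 1/(1396919 - 36133) = 1/1360786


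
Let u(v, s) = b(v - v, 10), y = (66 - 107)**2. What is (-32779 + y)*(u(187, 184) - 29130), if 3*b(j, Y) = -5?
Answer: 905936570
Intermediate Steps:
b(j, Y) = -5/3 (b(j, Y) = (1/3)*(-5) = -5/3)
y = 1681 (y = (-41)**2 = 1681)
u(v, s) = -5/3
(-32779 + y)*(u(187, 184) - 29130) = (-32779 + 1681)*(-5/3 - 29130) = -31098*(-87395/3) = 905936570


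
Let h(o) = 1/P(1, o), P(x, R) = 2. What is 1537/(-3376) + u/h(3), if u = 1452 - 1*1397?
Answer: 369823/3376 ≈ 109.54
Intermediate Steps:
h(o) = ½ (h(o) = 1/2 = ½)
u = 55 (u = 1452 - 1397 = 55)
1537/(-3376) + u/h(3) = 1537/(-3376) + 55/(½) = 1537*(-1/3376) + 55*2 = -1537/3376 + 110 = 369823/3376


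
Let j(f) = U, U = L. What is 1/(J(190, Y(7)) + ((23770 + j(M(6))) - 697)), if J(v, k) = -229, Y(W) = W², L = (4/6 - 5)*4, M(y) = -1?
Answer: 3/68480 ≈ 4.3808e-5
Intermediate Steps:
L = -52/3 (L = (4*(⅙) - 5)*4 = (⅔ - 5)*4 = -13/3*4 = -52/3 ≈ -17.333)
U = -52/3 ≈ -17.333
j(f) = -52/3
1/(J(190, Y(7)) + ((23770 + j(M(6))) - 697)) = 1/(-229 + ((23770 - 52/3) - 697)) = 1/(-229 + (71258/3 - 697)) = 1/(-229 + 69167/3) = 1/(68480/3) = 3/68480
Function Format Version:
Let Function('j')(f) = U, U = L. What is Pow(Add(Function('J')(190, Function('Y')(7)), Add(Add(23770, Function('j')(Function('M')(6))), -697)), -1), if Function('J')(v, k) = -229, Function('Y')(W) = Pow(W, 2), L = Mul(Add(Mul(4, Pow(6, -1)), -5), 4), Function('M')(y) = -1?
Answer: Rational(3, 68480) ≈ 4.3808e-5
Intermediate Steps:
L = Rational(-52, 3) (L = Mul(Add(Mul(4, Rational(1, 6)), -5), 4) = Mul(Add(Rational(2, 3), -5), 4) = Mul(Rational(-13, 3), 4) = Rational(-52, 3) ≈ -17.333)
U = Rational(-52, 3) ≈ -17.333
Function('j')(f) = Rational(-52, 3)
Pow(Add(Function('J')(190, Function('Y')(7)), Add(Add(23770, Function('j')(Function('M')(6))), -697)), -1) = Pow(Add(-229, Add(Add(23770, Rational(-52, 3)), -697)), -1) = Pow(Add(-229, Add(Rational(71258, 3), -697)), -1) = Pow(Add(-229, Rational(69167, 3)), -1) = Pow(Rational(68480, 3), -1) = Rational(3, 68480)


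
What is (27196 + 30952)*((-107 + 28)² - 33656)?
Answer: -1594127420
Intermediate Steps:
(27196 + 30952)*((-107 + 28)² - 33656) = 58148*((-79)² - 33656) = 58148*(6241 - 33656) = 58148*(-27415) = -1594127420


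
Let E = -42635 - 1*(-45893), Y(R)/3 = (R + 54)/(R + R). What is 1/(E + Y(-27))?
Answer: 2/6513 ≈ 0.00030708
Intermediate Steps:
Y(R) = 3*(54 + R)/(2*R) (Y(R) = 3*((R + 54)/(R + R)) = 3*((54 + R)/((2*R))) = 3*((54 + R)*(1/(2*R))) = 3*((54 + R)/(2*R)) = 3*(54 + R)/(2*R))
E = 3258 (E = -42635 + 45893 = 3258)
1/(E + Y(-27)) = 1/(3258 + (3/2 + 81/(-27))) = 1/(3258 + (3/2 + 81*(-1/27))) = 1/(3258 + (3/2 - 3)) = 1/(3258 - 3/2) = 1/(6513/2) = 2/6513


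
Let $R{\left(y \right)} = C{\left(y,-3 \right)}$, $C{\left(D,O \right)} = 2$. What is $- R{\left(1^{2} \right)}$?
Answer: $-2$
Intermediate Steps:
$R{\left(y \right)} = 2$
$- R{\left(1^{2} \right)} = \left(-1\right) 2 = -2$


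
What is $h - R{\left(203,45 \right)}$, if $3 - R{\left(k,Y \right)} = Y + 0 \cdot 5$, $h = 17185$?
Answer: $17227$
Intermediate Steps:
$R{\left(k,Y \right)} = 3 - Y$ ($R{\left(k,Y \right)} = 3 - \left(Y + 0 \cdot 5\right) = 3 - \left(Y + 0\right) = 3 - Y$)
$h - R{\left(203,45 \right)} = 17185 - \left(3 - 45\right) = 17185 - -42 = 17185 + 42 = 17227$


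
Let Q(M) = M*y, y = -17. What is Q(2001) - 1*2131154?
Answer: -2165171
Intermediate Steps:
Q(M) = -17*M (Q(M) = M*(-17) = -17*M)
Q(2001) - 1*2131154 = -17*2001 - 1*2131154 = -34017 - 2131154 = -2165171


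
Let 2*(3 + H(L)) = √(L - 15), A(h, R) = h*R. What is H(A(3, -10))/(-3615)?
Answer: 1/1205 - I*√5/2410 ≈ 0.00082988 - 0.00092783*I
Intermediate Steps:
A(h, R) = R*h
H(L) = -3 + √(-15 + L)/2 (H(L) = -3 + √(L - 15)/2 = -3 + √(-15 + L)/2)
H(A(3, -10))/(-3615) = (-3 + √(-15 - 10*3)/2)/(-3615) = (-3 + √(-15 - 30)/2)*(-1/3615) = (-3 + √(-45)/2)*(-1/3615) = (-3 + (3*I*√5)/2)*(-1/3615) = (-3 + 3*I*√5/2)*(-1/3615) = 1/1205 - I*√5/2410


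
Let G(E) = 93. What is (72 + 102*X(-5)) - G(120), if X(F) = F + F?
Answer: -1041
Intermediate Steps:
X(F) = 2*F
(72 + 102*X(-5)) - G(120) = (72 + 102*(2*(-5))) - 1*93 = (72 + 102*(-10)) - 93 = (72 - 1020) - 93 = -948 - 93 = -1041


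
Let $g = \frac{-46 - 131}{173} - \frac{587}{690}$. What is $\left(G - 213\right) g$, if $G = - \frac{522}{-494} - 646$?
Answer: $\frac{23700344036}{14742195} \approx 1607.7$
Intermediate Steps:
$G = - \frac{159301}{247}$ ($G = \left(-522\right) \left(- \frac{1}{494}\right) - 646 = \frac{261}{247} - 646 = - \frac{159301}{247} \approx -644.94$)
$g = - \frac{223681}{119370}$ ($g = \left(-177\right) \frac{1}{173} - \frac{587}{690} = - \frac{177}{173} - \frac{587}{690} = - \frac{223681}{119370} \approx -1.8738$)
$\left(G - 213\right) g = \left(- \frac{159301}{247} - 213\right) \left(- \frac{223681}{119370}\right) = \left(- \frac{211912}{247}\right) \left(- \frac{223681}{119370}\right) = \frac{23700344036}{14742195}$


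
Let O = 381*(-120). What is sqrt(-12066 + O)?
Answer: I*sqrt(57786) ≈ 240.39*I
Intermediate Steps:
O = -45720
sqrt(-12066 + O) = sqrt(-12066 - 45720) = sqrt(-57786) = I*sqrt(57786)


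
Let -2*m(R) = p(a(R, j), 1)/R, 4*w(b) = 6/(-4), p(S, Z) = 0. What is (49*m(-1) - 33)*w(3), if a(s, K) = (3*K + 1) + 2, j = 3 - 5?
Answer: 99/8 ≈ 12.375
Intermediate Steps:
j = -2
a(s, K) = 3 + 3*K (a(s, K) = (1 + 3*K) + 2 = 3 + 3*K)
w(b) = -3/8 (w(b) = (6/(-4))/4 = (6*(-1/4))/4 = (1/4)*(-3/2) = -3/8)
m(R) = 0 (m(R) = -0/R = -1/2*0 = 0)
(49*m(-1) - 33)*w(3) = (49*0 - 33)*(-3/8) = (0 - 33)*(-3/8) = -33*(-3/8) = 99/8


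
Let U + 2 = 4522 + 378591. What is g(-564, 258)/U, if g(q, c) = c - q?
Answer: 822/383111 ≈ 0.0021456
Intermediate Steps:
U = 383111 (U = -2 + (4522 + 378591) = -2 + 383113 = 383111)
g(-564, 258)/U = (258 - 1*(-564))/383111 = (258 + 564)*(1/383111) = 822*(1/383111) = 822/383111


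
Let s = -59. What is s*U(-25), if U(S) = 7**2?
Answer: -2891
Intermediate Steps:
U(S) = 49
s*U(-25) = -59*49 = -2891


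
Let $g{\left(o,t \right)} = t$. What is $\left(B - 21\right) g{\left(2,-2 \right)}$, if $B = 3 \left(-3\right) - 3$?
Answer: $66$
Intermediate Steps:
$B = -12$ ($B = -9 - 3 = -12$)
$\left(B - 21\right) g{\left(2,-2 \right)} = \left(-12 - 21\right) \left(-2\right) = \left(-33\right) \left(-2\right) = 66$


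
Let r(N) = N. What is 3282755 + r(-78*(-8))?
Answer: 3283379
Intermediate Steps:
3282755 + r(-78*(-8)) = 3282755 - 78*(-8) = 3282755 + 624 = 3283379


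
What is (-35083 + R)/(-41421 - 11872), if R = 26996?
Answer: 8087/53293 ≈ 0.15175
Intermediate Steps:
(-35083 + R)/(-41421 - 11872) = (-35083 + 26996)/(-41421 - 11872) = -8087/(-53293) = -8087*(-1/53293) = 8087/53293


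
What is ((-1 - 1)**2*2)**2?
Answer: 64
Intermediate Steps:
((-1 - 1)**2*2)**2 = ((-2)**2*2)**2 = (4*2)**2 = 8**2 = 64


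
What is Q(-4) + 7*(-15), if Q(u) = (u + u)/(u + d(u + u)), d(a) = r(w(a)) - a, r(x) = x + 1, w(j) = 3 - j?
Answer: -211/2 ≈ -105.50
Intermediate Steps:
r(x) = 1 + x
d(a) = 4 - 2*a (d(a) = (1 + (3 - a)) - a = (4 - a) - a = 4 - 2*a)
Q(u) = 2*u/(4 - 3*u) (Q(u) = (u + u)/(u + (4 - 2*(u + u))) = (2*u)/(u + (4 - 4*u)) = (2*u)/(4 - 3*u) = 2*u/(4 - 3*u))
Q(-4) + 7*(-15) = -2*(-4)/(-4 + 3*(-4)) + 7*(-15) = -2*(-4)/(-4 - 12) - 105 = -2*(-4)/(-16) - 105 = -2*(-4)*(-1/16) - 105 = -1/2 - 105 = -211/2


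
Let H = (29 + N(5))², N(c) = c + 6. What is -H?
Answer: -1600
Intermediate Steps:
N(c) = 6 + c
H = 1600 (H = (29 + (6 + 5))² = (29 + 11)² = 40² = 1600)
-H = -1*1600 = -1600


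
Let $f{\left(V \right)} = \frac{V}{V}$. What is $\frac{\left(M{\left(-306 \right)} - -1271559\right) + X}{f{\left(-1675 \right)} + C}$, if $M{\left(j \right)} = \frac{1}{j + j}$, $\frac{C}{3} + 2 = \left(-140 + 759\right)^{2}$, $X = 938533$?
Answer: $\frac{1352576303}{703480536} \approx 1.9227$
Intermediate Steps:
$f{\left(V \right)} = 1$
$C = 1149477$ ($C = -6 + 3 \left(-140 + 759\right)^{2} = -6 + 3 \cdot 619^{2} = -6 + 3 \cdot 383161 = -6 + 1149483 = 1149477$)
$M{\left(j \right)} = \frac{1}{2 j}$
$\frac{\left(M{\left(-306 \right)} - -1271559\right) + X}{f{\left(-1675 \right)} + C} = \frac{\left(\frac{1}{2 \left(-306\right)} - -1271559\right) + 938533}{1 + 1149477} = \frac{\left(\frac{1}{2} \left(- \frac{1}{306}\right) + 1271559\right) + 938533}{1149478} = \left(\left(- \frac{1}{612} + 1271559\right) + 938533\right) \frac{1}{1149478} = \left(\frac{778194107}{612} + 938533\right) \frac{1}{1149478} = \frac{1352576303}{612} \cdot \frac{1}{1149478} = \frac{1352576303}{703480536}$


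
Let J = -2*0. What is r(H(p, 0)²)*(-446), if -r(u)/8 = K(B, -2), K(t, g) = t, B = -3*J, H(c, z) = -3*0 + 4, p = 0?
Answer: 0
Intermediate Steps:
J = 0
H(c, z) = 4 (H(c, z) = 0 + 4 = 4)
B = 0 (B = -3*0 = 0)
r(u) = 0 (r(u) = -8*0 = 0)
r(H(p, 0)²)*(-446) = 0*(-446) = 0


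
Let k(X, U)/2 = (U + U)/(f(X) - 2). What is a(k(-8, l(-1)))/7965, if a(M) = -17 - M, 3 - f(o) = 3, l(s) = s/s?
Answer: -1/531 ≈ -0.0018832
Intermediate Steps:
l(s) = 1
f(o) = 0 (f(o) = 3 - 1*3 = 3 - 3 = 0)
k(X, U) = -2*U (k(X, U) = 2*((U + U)/(0 - 2)) = 2*((2*U)/(-2)) = 2*((2*U)*(-½)) = 2*(-U) = -2*U)
a(k(-8, l(-1)))/7965 = (-17 - (-2))/7965 = (-17 - 1*(-2))*(1/7965) = (-17 + 2)*(1/7965) = -15*1/7965 = -1/531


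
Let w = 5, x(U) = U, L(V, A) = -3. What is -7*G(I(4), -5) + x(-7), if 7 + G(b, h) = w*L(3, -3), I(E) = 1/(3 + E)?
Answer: 147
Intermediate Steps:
G(b, h) = -22 (G(b, h) = -7 + 5*(-3) = -7 - 15 = -22)
-7*G(I(4), -5) + x(-7) = -7*(-22) - 7 = 154 - 7 = 147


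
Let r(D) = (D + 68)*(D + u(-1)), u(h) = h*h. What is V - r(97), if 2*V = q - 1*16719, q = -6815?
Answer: -27937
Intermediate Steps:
V = -11767 (V = (-6815 - 1*16719)/2 = (-6815 - 16719)/2 = (1/2)*(-23534) = -11767)
u(h) = h**2
r(D) = (1 + D)*(68 + D) (r(D) = (D + 68)*(D + (-1)**2) = (68 + D)*(D + 1) = (68 + D)*(1 + D) = (1 + D)*(68 + D))
V - r(97) = -11767 - (68 + 97**2 + 69*97) = -11767 - (68 + 9409 + 6693) = -11767 - 1*16170 = -11767 - 16170 = -27937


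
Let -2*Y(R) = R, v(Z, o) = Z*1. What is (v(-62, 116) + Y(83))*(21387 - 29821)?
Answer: 872919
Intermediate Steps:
v(Z, o) = Z
Y(R) = -R/2
(v(-62, 116) + Y(83))*(21387 - 29821) = (-62 - ½*83)*(21387 - 29821) = (-62 - 83/2)*(-8434) = -207/2*(-8434) = 872919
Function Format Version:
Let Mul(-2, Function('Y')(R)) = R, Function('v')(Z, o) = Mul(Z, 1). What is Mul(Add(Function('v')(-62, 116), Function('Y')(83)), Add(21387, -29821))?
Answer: 872919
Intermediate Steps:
Function('v')(Z, o) = Z
Function('Y')(R) = Mul(Rational(-1, 2), R)
Mul(Add(Function('v')(-62, 116), Function('Y')(83)), Add(21387, -29821)) = Mul(Add(-62, Mul(Rational(-1, 2), 83)), Add(21387, -29821)) = Mul(Add(-62, Rational(-83, 2)), -8434) = Mul(Rational(-207, 2), -8434) = 872919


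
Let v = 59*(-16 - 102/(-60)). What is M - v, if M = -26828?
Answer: -259843/10 ≈ -25984.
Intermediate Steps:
v = -8437/10 (v = 59*(-16 - 102*(-1/60)) = 59*(-16 + 17/10) = 59*(-143/10) = -8437/10 ≈ -843.70)
M - v = -26828 - 1*(-8437/10) = -26828 + 8437/10 = -259843/10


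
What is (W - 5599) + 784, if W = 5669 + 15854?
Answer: 16708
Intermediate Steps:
W = 21523
(W - 5599) + 784 = (21523 - 5599) + 784 = 15924 + 784 = 16708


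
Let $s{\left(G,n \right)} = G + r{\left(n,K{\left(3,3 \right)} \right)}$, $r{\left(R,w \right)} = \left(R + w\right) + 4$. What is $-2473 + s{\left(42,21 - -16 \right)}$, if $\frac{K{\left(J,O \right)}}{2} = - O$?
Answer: $-2396$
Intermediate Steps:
$K{\left(J,O \right)} = - 2 O$ ($K{\left(J,O \right)} = 2 \left(- O\right) = - 2 O$)
$r{\left(R,w \right)} = 4 + R + w$
$s{\left(G,n \right)} = -2 + G + n$ ($s{\left(G,n \right)} = G + \left(4 + n - 6\right) = G + \left(-2 + n\right) = -2 + G + n$)
$-2473 + s{\left(42,21 - -16 \right)} = -2473 + \left(-2 + 42 + \left(21 - -16\right)\right) = -2473 + \left(-2 + 42 + \left(21 + 16\right)\right) = -2473 + \left(-2 + 42 + 37\right) = -2473 + 77 = -2396$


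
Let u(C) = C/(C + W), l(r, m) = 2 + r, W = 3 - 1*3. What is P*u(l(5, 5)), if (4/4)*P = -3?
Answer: -3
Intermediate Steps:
W = 0 (W = 3 - 3 = 0)
P = -3
u(C) = 1 (u(C) = C/(C + 0) = C/C = 1)
P*u(l(5, 5)) = -3*1 = -3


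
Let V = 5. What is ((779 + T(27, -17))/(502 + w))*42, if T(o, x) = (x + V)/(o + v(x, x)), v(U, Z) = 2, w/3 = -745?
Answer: -948318/50257 ≈ -18.869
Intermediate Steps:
w = -2235 (w = 3*(-745) = -2235)
T(o, x) = (5 + x)/(2 + o) (T(o, x) = (x + 5)/(o + 2) = (5 + x)/(2 + o))
((779 + T(27, -17))/(502 + w))*42 = ((779 + (5 - 17)/(2 + 27))/(502 - 2235))*42 = ((779 - 12/29)/(-1733))*42 = ((779 + (1/29)*(-12))*(-1/1733))*42 = ((779 - 12/29)*(-1/1733))*42 = ((22579/29)*(-1/1733))*42 = -22579/50257*42 = -948318/50257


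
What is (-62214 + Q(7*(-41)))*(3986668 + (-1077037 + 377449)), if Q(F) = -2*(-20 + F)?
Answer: -202484128000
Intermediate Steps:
Q(F) = 40 - 2*F
(-62214 + Q(7*(-41)))*(3986668 + (-1077037 + 377449)) = (-62214 + (40 - 14*(-41)))*(3986668 + (-1077037 + 377449)) = (-62214 + (40 - 2*(-287)))*(3986668 - 699588) = (-62214 + (40 + 574))*3287080 = (-62214 + 614)*3287080 = -61600*3287080 = -202484128000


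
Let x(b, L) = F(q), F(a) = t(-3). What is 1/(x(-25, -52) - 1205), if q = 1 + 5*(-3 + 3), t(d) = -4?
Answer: -1/1209 ≈ -0.00082713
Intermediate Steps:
q = 1 (q = 1 + 5*0 = 1 + 0 = 1)
F(a) = -4
x(b, L) = -4
1/(x(-25, -52) - 1205) = 1/(-4 - 1205) = 1/(-1209) = -1/1209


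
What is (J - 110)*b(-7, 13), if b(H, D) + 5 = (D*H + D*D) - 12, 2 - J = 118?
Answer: -13786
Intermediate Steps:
J = -116 (J = 2 - 1*118 = 2 - 118 = -116)
b(H, D) = -17 + D² + D*H (b(H, D) = -5 + ((D*H + D*D) - 12) = -5 + ((D*H + D²) - 12) = -5 + ((D² + D*H) - 12) = -5 + (-12 + D² + D*H) = -17 + D² + D*H)
(J - 110)*b(-7, 13) = (-116 - 110)*(-17 + 13² + 13*(-7)) = -226*(-17 + 169 - 91) = -226*61 = -13786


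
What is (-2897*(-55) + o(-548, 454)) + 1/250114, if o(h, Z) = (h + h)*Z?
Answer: -84600810385/250114 ≈ -3.3825e+5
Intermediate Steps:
o(h, Z) = 2*Z*h (o(h, Z) = (2*h)*Z = 2*Z*h)
(-2897*(-55) + o(-548, 454)) + 1/250114 = (-2897*(-55) + 2*454*(-548)) + 1/250114 = (159335 - 497584) + 1/250114 = -338249 + 1/250114 = -84600810385/250114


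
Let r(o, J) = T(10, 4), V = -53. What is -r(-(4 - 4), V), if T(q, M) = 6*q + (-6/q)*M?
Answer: -288/5 ≈ -57.600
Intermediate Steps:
T(q, M) = 6*q - 6*M/q
r(o, J) = 288/5 (r(o, J) = 6*10 - 6*4/10 = 60 - 6*4*⅒ = 60 - 12/5 = 288/5)
-r(-(4 - 4), V) = -1*288/5 = -288/5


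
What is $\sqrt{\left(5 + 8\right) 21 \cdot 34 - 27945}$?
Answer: $i \sqrt{18663} \approx 136.61 i$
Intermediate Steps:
$\sqrt{\left(5 + 8\right) 21 \cdot 34 - 27945} = \sqrt{13 \cdot 21 \cdot 34 - 27945} = \sqrt{273 \cdot 34 - 27945} = \sqrt{9282 - 27945} = \sqrt{-18663} = i \sqrt{18663}$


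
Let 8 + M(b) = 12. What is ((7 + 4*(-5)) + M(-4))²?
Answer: 81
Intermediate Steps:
M(b) = 4 (M(b) = -8 + 12 = 4)
((7 + 4*(-5)) + M(-4))² = ((7 + 4*(-5)) + 4)² = ((7 - 20) + 4)² = (-13 + 4)² = (-9)² = 81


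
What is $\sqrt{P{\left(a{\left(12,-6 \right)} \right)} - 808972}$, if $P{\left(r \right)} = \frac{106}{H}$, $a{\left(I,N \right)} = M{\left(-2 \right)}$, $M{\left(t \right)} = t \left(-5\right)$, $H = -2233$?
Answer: $\frac{i \sqrt{4033768421606}}{2233} \approx 899.43 i$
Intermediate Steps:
$M{\left(t \right)} = - 5 t$
$a{\left(I,N \right)} = 10$ ($a{\left(I,N \right)} = \left(-5\right) \left(-2\right) = 10$)
$P{\left(r \right)} = - \frac{106}{2233}$ ($P{\left(r \right)} = \frac{106}{-2233} = 106 \left(- \frac{1}{2233}\right) = - \frac{106}{2233}$)
$\sqrt{P{\left(a{\left(12,-6 \right)} \right)} - 808972} = \sqrt{- \frac{106}{2233} - 808972} = \sqrt{- \frac{1806434582}{2233}} = \frac{i \sqrt{4033768421606}}{2233}$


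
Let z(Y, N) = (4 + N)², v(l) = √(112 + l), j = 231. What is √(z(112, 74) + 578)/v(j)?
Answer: √46634/49 ≈ 4.4071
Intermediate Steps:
√(z(112, 74) + 578)/v(j) = √((4 + 74)² + 578)/(√(112 + 231)) = √(78² + 578)/(√343) = √(6084 + 578)/((7*√7)) = √6662*(√7/49) = √46634/49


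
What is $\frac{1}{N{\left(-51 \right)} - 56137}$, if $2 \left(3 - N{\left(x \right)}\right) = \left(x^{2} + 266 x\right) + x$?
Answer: $- \frac{1}{50626} \approx -1.9753 \cdot 10^{-5}$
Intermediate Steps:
$N{\left(x \right)} = 3 - \frac{267 x}{2} - \frac{x^{2}}{2}$ ($N{\left(x \right)} = 3 - \frac{\left(x^{2} + 266 x\right) + x}{2} = 3 - \frac{x^{2} + 267 x}{2} = 3 - \left(\frac{x^{2}}{2} + \frac{267 x}{2}\right) = 3 - \frac{267 x}{2} - \frac{x^{2}}{2}$)
$\frac{1}{N{\left(-51 \right)} - 56137} = \frac{1}{\left(3 - - \frac{13617}{2} - \frac{\left(-51\right)^{2}}{2}\right) - 56137} = \frac{1}{\left(3 + \frac{13617}{2} - \frac{2601}{2}\right) - 56137} = \frac{1}{5511 - 56137} = \frac{1}{-50626} = - \frac{1}{50626}$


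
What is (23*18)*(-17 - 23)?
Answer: -16560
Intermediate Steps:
(23*18)*(-17 - 23) = 414*(-40) = -16560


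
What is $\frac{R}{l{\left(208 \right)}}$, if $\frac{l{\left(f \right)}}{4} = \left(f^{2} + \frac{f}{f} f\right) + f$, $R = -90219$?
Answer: $- \frac{30073}{58240} \approx -0.51636$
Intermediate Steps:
$l{\left(f \right)} = 4 f^{2} + 8 f$ ($l{\left(f \right)} = 4 \left(\left(f^{2} + \frac{f}{f} f\right) + f\right) = 4 \left(\left(f^{2} + 1 f\right) + f\right) = 4 \left(\left(f^{2} + f\right) + f\right) = 4 \left(\left(f + f^{2}\right) + f\right) = 4 \left(f^{2} + 2 f\right) = 4 f^{2} + 8 f$)
$\frac{R}{l{\left(208 \right)}} = - \frac{90219}{4 \cdot 208 \left(2 + 208\right)} = - \frac{90219}{4 \cdot 208 \cdot 210} = - \frac{90219}{174720} = \left(-90219\right) \frac{1}{174720} = - \frac{30073}{58240}$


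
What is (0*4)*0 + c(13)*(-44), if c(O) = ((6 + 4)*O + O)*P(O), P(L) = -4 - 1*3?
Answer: 44044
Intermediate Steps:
P(L) = -7 (P(L) = -4 - 3 = -7)
c(O) = -77*O (c(O) = ((6 + 4)*O + O)*(-7) = (10*O + O)*(-7) = (11*O)*(-7) = -77*O)
(0*4)*0 + c(13)*(-44) = (0*4)*0 - 77*13*(-44) = 0*0 - 1001*(-44) = 0 + 44044 = 44044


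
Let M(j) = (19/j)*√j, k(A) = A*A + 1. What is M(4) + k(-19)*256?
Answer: 185363/2 ≈ 92682.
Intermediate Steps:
k(A) = 1 + A² (k(A) = A² + 1 = 1 + A²)
M(j) = 19/√j
M(4) + k(-19)*256 = 19/√4 + (1 + (-19)²)*256 = 19*(½) + (1 + 361)*256 = 19/2 + 362*256 = 19/2 + 92672 = 185363/2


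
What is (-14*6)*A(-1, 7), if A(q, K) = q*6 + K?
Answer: -84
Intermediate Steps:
A(q, K) = K + 6*q (A(q, K) = 6*q + K = K + 6*q)
(-14*6)*A(-1, 7) = (-14*6)*(7 + 6*(-1)) = -84*(7 - 6) = -84*1 = -84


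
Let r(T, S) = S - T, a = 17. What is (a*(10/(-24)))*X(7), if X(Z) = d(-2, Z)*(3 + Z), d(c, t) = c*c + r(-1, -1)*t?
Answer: -850/3 ≈ -283.33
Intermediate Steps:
d(c, t) = c² (d(c, t) = c*c + (-1 - 1*(-1))*t = c² + (-1 + 1)*t = c² + 0*t = c² + 0 = c²)
X(Z) = 12 + 4*Z (X(Z) = (-2)²*(3 + Z) = 4*(3 + Z) = 12 + 4*Z)
(a*(10/(-24)))*X(7) = (17*(10/(-24)))*(12 + 4*7) = (17*(10*(-1/24)))*(12 + 28) = (17*(-5/12))*40 = -85/12*40 = -850/3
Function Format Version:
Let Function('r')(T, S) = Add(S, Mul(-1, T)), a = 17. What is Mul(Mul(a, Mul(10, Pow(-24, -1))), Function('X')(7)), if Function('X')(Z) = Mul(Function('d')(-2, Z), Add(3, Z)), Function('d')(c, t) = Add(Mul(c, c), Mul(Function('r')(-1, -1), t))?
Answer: Rational(-850, 3) ≈ -283.33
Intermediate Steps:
Function('d')(c, t) = Pow(c, 2) (Function('d')(c, t) = Add(Mul(c, c), Mul(Add(-1, Mul(-1, -1)), t)) = Add(Pow(c, 2), Mul(Add(-1, 1), t)) = Add(Pow(c, 2), Mul(0, t)) = Add(Pow(c, 2), 0) = Pow(c, 2))
Function('X')(Z) = Add(12, Mul(4, Z)) (Function('X')(Z) = Mul(Pow(-2, 2), Add(3, Z)) = Mul(4, Add(3, Z)) = Add(12, Mul(4, Z)))
Mul(Mul(a, Mul(10, Pow(-24, -1))), Function('X')(7)) = Mul(Mul(17, Mul(10, Pow(-24, -1))), Add(12, Mul(4, 7))) = Mul(Mul(17, Mul(10, Rational(-1, 24))), Add(12, 28)) = Mul(Mul(17, Rational(-5, 12)), 40) = Mul(Rational(-85, 12), 40) = Rational(-850, 3)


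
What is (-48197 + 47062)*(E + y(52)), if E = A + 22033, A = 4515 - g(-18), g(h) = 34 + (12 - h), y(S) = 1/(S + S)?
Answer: -3126172495/104 ≈ -3.0059e+7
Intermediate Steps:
y(S) = 1/(2*S)
g(h) = 46 - h
A = 4451 (A = 4515 - (46 - 1*(-18)) = 4515 - (46 + 18) = 4515 - 1*64 = 4515 - 64 = 4451)
E = 26484 (E = 4451 + 22033 = 26484)
(-48197 + 47062)*(E + y(52)) = (-48197 + 47062)*(26484 + (½)/52) = -1135*(26484 + (½)*(1/52)) = -1135*(26484 + 1/104) = -1135*2754337/104 = -3126172495/104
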